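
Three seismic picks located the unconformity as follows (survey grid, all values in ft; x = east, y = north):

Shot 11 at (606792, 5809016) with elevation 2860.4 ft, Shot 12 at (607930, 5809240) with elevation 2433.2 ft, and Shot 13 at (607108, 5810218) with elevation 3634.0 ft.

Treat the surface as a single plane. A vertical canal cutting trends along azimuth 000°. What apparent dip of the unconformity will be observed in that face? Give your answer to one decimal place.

38.1°

Let the plane be z = a·x + b·y + c.
Shot 12−Shot 11: 1138a + 224b = −427.2;  Shot 13−Shot 11: 316a + 1202b = 773.6.
Solving gives a = −0.52948, b = 0.78279.
Unit vector along 000° is (sin 0°, cos 0°) = (0.0000, 1.0000).
Slope in that direction = a·(0.0000) + b·(1.0000) = 0.78279.
Apparent dip = arctan|0.78279| = 38.1° (true dip is 43.4°, so apparent ≤ true as expected).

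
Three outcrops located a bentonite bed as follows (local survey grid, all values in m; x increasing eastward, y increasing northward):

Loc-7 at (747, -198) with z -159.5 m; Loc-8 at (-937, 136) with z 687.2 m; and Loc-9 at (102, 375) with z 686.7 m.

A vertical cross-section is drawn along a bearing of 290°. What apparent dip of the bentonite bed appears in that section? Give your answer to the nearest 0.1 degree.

33.2°

Let the plane be z = a·x + b·y + c.
Loc-8−Loc-7: −1684a + 334b = 846.7;  Loc-9−Loc-7: −645a + 573b = 846.2.
Solving gives a = −0.27022, b = 1.17262.
Unit vector along 290° is (sin 290°, cos 290°) = (-0.9397, 0.3420).
Slope in that direction = a·(-0.9397) + b·(0.3420) = 0.65498.
Apparent dip = arctan|0.65498| = 33.2° (true dip is 50.3°, so apparent ≤ true as expected).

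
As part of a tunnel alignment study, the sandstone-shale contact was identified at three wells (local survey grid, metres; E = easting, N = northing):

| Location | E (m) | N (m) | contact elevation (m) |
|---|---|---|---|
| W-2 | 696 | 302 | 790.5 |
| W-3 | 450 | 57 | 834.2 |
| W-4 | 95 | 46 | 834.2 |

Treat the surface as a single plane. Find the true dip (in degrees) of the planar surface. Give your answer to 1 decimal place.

Two edge vectors: W-2→W-3 = (-246, -245, 43.7), W-2→W-4 = (-601, -256, 43.7).
Normal n = (W-2→W-3) × (W-2→W-4) = (480.7, -15513.5, -84269).
So ∂z/∂E = −n_x/n_z = 0.00570 and ∂z/∂N = −n_y/n_z = −0.18409.
Gradient magnitude |∇z| = √(a² + b²) = √(0.00003 + 0.03389) = 0.18418.
True dip = arctan(0.18418) = 10.4°, dipping toward N (azimuth ≈ 358°).

10.4°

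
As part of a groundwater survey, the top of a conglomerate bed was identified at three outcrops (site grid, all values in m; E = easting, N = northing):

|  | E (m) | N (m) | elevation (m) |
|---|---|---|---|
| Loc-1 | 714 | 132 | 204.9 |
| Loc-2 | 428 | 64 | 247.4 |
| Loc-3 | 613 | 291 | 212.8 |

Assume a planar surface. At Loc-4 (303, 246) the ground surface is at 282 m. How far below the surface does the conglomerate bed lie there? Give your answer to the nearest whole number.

Two edge vectors: Loc-1→Loc-2 = (-286, -68, 42.5), Loc-1→Loc-3 = (-101, 159, 7.9).
Normal n = (Loc-1→Loc-2) × (Loc-1→Loc-3) = (-7294.7, -2033.1, -52342).
So ∂z/∂E = −n_x/n_z = −0.13937 and ∂z/∂N = −n_y/n_z = −0.03884.
Intercept c from Loc-1: 204.9 + 99.51 + 5.13 = 309.53.
At (303, 246): z_contact = −42.2 − 9.6 + 309.53 = 257.8 m.
Depth below ground = 282 − 257.8 = 24 m.

24 m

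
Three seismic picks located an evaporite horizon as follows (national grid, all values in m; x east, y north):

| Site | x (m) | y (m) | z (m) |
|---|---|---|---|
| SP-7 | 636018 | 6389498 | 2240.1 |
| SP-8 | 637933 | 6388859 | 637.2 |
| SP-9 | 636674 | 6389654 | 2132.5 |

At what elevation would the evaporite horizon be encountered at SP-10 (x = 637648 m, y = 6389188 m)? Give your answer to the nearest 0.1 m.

1151.2 m

Let the plane be z = a·x + b·y + c.
SP-8−SP-7: 1915a − 639b = −1602.9;  SP-9−SP-7: 656a + 156b = −107.6.
Solving gives a = −0.444070403, b = 1.177629387.
Then c = 2240.1 − a·636018 − b·6389498 = −7239783.74.
At (637648, 6389188): z = −283160.6 + 7524095.5 − 7239783.74 = 1151.2 m.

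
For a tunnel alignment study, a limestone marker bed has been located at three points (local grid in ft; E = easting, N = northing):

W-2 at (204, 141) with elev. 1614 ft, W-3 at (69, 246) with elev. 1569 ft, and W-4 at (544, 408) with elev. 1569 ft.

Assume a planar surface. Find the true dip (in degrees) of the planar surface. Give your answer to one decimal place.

Two edge vectors: W-2→W-3 = (-135, 105, -45), W-2→W-4 = (340, 267, -45).
Normal n = (W-2→W-3) × (W-2→W-4) = (7290, -21375, -71745).
So ∂z/∂E = −n_x/n_z = 0.10161 and ∂z/∂N = −n_y/n_z = −0.29793.
Gradient magnitude |∇z| = √(a² + b²) = √(0.01032 + 0.08876) = 0.31478.
True dip = arctan(0.31478) = 17.5°, dipping toward NNW (azimuth ≈ 341°).

17.5°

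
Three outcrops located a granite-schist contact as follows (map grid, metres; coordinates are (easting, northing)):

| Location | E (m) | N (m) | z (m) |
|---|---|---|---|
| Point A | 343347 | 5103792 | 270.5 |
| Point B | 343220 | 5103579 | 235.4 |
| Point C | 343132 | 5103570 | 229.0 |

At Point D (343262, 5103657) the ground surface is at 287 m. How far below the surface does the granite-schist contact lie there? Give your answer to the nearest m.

39 m

Let the plane be z = a·E + b·N + c.
Point B−Point A: −127a − 213b = −35.1;  Point C−Point A: −215a − 222b = −41.5.
Solving gives a = 0.05950230, b = 0.12931083.
Then c = 270.5 − a·343347 − b·5103792 = −680135.04.
At (343262, 5103657): z_contact = 20424.9 + 659958.1 − 680135.04 = 248.0 m.
Depth below ground = 287 − 248.0 = 39 m.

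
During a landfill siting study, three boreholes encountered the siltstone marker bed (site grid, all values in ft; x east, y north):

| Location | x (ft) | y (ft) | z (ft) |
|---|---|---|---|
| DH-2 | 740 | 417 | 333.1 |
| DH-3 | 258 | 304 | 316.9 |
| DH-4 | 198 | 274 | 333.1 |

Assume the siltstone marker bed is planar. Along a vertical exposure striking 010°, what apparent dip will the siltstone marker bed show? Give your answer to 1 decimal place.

Two edge vectors: DH-2→DH-3 = (-482, -113, -16.2), DH-2→DH-4 = (-542, -143, 0).
Normal n = (DH-2→DH-3) × (DH-2→DH-4) = (-2316.6, 8780.4, 7680).
So ∂z/∂x = −n_x/n_z = 0.30164 and ∂z/∂y = −n_y/n_z = −1.14328.
Unit vector along 010° is (sin 10°, cos 10°) = (0.1736, 0.9848).
Slope in that direction = a·(0.1736) + b·(0.9848) = −1.07353.
Apparent dip = arctan|1.07353| = 47.0° (true dip is 49.8°, so apparent ≤ true as expected).

47.0°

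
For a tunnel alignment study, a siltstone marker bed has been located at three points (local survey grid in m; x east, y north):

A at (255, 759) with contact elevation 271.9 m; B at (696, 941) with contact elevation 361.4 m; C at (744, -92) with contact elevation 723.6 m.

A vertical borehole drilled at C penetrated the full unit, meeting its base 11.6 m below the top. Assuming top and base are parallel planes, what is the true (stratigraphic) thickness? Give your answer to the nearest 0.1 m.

Two edge vectors: A→B = (441, 182, 89.5), A→C = (489, -851, 451.7).
Normal n = (A→B) × (A→C) = (158373.9, -155434.2, -464289).
So ∂z/∂x = −n_x/n_z = 0.34111 and ∂z/∂y = −n_y/n_z = −0.33478.
|∇z| = √(a²+b²) = 0.47795, so dip δ = arctan(0.47795) = 25.55°.
True thickness = vertical thickness × cos δ = 11.6 × cos 25.55° = 10.5 m.

10.5 m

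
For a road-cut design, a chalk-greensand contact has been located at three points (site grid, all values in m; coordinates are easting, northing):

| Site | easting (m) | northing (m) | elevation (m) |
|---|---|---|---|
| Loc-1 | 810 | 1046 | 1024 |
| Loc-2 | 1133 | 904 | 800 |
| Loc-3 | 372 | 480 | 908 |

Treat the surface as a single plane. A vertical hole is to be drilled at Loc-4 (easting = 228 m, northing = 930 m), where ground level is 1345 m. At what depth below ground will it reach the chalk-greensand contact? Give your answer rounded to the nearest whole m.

Two edge vectors: Loc-1→Loc-2 = (323, -142, -224), Loc-1→Loc-3 = (-438, -566, -116).
Normal n = (Loc-1→Loc-2) × (Loc-1→Loc-3) = (-110312, 135580, -245014).
So ∂z/∂easting = −n_x/n_z = −0.45023 and ∂z/∂northing = −n_y/n_z = 0.55336.
Intercept c from Loc-1: 1024 + 364.68 − 578.81 = 809.87.
At (228, 930): z_contact = −102.7 + 514.6 + 809.87 = 1221.8 m.
Depth below ground = 1345 − 1221.8 = 123 m.

123 m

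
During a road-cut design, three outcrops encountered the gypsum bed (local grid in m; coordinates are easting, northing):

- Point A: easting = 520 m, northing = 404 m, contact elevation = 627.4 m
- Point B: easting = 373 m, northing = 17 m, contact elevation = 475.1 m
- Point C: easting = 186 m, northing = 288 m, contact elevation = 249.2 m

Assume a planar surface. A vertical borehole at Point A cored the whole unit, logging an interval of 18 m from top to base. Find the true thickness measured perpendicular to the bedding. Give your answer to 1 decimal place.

Two edge vectors: Point A→Point B = (-147, -387, -152.3), Point A→Point C = (-334, -116, -378.2).
Normal n = (Point A→Point B) × (Point A→Point C) = (128696.6, -4727.2, -112206).
So ∂z/∂easting = −n_x/n_z = 1.14697 and ∂z/∂northing = −n_y/n_z = −0.04213.
|∇z| = √(a²+b²) = 1.14774, so dip δ = arctan(1.14774) = 48.94°.
True thickness = vertical thickness × cos δ = 18 × cos 48.94° = 11.8 m.

11.8 m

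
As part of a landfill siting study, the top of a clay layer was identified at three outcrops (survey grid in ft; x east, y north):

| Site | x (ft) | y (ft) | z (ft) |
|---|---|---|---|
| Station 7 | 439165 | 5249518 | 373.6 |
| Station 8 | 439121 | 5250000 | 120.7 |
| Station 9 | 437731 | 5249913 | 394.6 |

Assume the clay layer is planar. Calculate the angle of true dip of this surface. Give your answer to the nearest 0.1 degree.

Let the plane be z = a·x + b·y + c.
Station 8−Station 7: −44a + 482b = −252.9;  Station 9−Station 7: −1434a + 395b = 21.
Solving gives a = −0.16328, b = −0.53959.
Gradient magnitude |∇z| = √(a² + b²) = √(0.02666 + 0.29116) = 0.56376.
True dip = arctan(0.56376) = 29.4°, dipping toward NNE (azimuth ≈ 017°).

29.4°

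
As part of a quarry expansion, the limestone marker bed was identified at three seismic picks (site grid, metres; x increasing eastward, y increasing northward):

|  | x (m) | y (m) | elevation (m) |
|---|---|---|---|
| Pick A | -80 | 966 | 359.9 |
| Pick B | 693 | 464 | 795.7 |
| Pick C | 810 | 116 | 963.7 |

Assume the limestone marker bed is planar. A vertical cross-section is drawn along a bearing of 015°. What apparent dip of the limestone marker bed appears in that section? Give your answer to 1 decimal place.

15.6°

Two edge vectors: Pick A→Pick B = (773, -502, 435.8), Pick A→Pick C = (890, -850, 603.8).
Normal n = (Pick A→Pick B) × (Pick A→Pick C) = (67322.4, -78875.4, -210270).
So ∂z/∂x = −n_x/n_z = 0.32017 and ∂z/∂y = −n_y/n_z = −0.37511.
Unit vector along 015° is (sin 15°, cos 15°) = (0.2588, 0.9659).
Slope in that direction = a·(0.2588) + b·(0.9659) = −0.27947.
Apparent dip = arctan|0.27947| = 15.6° (true dip is 26.3°, so apparent ≤ true as expected).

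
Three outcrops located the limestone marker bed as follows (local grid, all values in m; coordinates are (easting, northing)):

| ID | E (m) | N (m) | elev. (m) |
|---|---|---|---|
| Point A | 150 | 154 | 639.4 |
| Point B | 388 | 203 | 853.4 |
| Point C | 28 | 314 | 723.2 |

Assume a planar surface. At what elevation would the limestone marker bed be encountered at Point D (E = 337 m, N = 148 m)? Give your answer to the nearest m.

Two edge vectors: Point A→Point B = (238, 49, 214), Point A→Point C = (-122, 160, 83.8).
Normal n = (Point A→Point B) × (Point A→Point C) = (-30133.8, -46052.4, 44058).
So ∂z/∂E = −n_x/n_z = 0.68396 and ∂z/∂N = −n_y/n_z = 1.04527.
Intercept c from Point A: 639.4 − 102.59 − 160.97 = 375.84.
At (337, 148): z = 230.5 + 154.7 + 375.84 = 761.0 m.

761 m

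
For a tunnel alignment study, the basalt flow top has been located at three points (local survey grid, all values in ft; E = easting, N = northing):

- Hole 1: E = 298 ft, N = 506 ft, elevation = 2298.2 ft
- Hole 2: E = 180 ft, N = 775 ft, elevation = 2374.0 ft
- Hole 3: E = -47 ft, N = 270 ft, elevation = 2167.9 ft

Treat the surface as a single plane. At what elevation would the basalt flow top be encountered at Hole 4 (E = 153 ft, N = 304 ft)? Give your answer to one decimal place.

2208.1 ft

Two edge vectors: Hole 1→Hole 2 = (-118, 269, 75.8), Hole 1→Hole 3 = (-345, -236, -130.3).
Normal n = (Hole 1→Hole 2) × (Hole 1→Hole 3) = (-17161.9, -41526.4, 120653).
So ∂z/∂E = −n_x/n_z = 0.14224 and ∂z/∂N = −n_y/n_z = 0.34418.
Intercept c from Hole 1: 2298.2 − 42.39 − 174.16 = 2081.66.
At (153, 304): z = 21.8 + 104.6 + 2081.66 = 2208.1 ft.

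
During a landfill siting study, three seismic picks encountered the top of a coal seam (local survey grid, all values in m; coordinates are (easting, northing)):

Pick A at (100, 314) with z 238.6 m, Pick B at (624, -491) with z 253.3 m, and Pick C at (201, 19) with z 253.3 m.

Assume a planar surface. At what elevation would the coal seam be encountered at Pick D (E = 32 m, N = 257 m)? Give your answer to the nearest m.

Let the plane be z = a·E + b·N + c.
Pick B−Pick A: 524a − 805b = 14.7;  Pick C−Pick A: 101a − 295b = 14.7.
Solving gives a = −0.10231, b = −0.08486.
Then c = 238.6 − a·100 − b·314 = 275.48.
At (32, 257): z = −3.3 − 21.8 + 275.48 = 250.4 m.

250 m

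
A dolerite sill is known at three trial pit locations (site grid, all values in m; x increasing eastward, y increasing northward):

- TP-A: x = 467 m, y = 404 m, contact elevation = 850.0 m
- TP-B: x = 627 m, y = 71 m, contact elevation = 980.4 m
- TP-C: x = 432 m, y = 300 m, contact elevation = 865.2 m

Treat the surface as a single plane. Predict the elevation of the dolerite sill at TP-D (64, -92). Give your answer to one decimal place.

851.6 m

Two edge vectors: TP-A→TP-B = (160, -333, 130.4), TP-A→TP-C = (-35, -104, 15.2).
Normal n = (TP-A→TP-B) × (TP-A→TP-C) = (8500, -6996, -28295).
So ∂z/∂x = −n_x/n_z = 0.30041 and ∂z/∂y = −n_y/n_z = −0.24725.
Intercept c from TP-A: 850 − 140.29 + 99.89 = 809.60.
At (64, -92): z = 19.2 + 22.7 + 809.60 = 851.6 m.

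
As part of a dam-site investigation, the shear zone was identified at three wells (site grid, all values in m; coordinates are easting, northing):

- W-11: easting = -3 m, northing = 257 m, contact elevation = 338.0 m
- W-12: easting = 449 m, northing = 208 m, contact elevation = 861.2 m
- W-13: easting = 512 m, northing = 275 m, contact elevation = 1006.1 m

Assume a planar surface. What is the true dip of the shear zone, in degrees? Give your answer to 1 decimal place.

Two edge vectors: W-11→W-12 = (452, -49, 523.2), W-11→W-13 = (515, 18, 668.1).
Normal n = (W-11→W-12) × (W-11→W-13) = (-42154.5, -32533.2, 33371).
So ∂z/∂easting = −n_x/n_z = 1.26321 and ∂z/∂northing = −n_y/n_z = 0.97489.
Gradient magnitude |∇z| = √(a² + b²) = √(1.59569 + 0.95042) = 1.59565.
True dip = arctan(1.59565) = 57.9°, dipping toward SW (azimuth ≈ 232°).

57.9°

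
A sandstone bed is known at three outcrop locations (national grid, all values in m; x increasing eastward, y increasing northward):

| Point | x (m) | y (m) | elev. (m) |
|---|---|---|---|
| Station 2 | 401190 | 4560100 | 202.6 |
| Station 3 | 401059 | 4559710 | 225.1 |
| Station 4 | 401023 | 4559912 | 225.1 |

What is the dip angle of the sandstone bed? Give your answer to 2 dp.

Two edge vectors: Station 2→Station 3 = (-131, -390, 22.5), Station 2→Station 4 = (-167, -188, 22.5).
Normal n = (Station 2→Station 3) × (Station 2→Station 4) = (-4545, -810, -40502).
So ∂z/∂x = −n_x/n_z = −0.11222 and ∂z/∂y = −n_y/n_z = −0.02000.
Gradient magnitude |∇z| = √(a² + b²) = √(0.01259 + 0.00040) = 0.11398.
True dip = arctan(0.11398) = 6.50°, dipping toward E (azimuth ≈ 080°).

6.50°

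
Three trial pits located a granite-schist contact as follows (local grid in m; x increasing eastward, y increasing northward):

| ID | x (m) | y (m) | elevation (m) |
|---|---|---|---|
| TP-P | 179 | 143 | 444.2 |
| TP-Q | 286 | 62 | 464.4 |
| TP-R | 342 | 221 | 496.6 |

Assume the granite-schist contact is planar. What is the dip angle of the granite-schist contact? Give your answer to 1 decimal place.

Let the plane be z = a·x + b·y + c.
TP-Q−TP-P: 107a − 81b = 20.2;  TP-R−TP-P: 163a + 78b = 52.4.
Solving gives a = 0.27008, b = 0.10739.
Gradient magnitude |∇z| = √(a² + b²) = √(0.07294 + 0.01153) = 0.29065.
True dip = arctan(0.29065) = 16.2°, dipping toward WSW (azimuth ≈ 248°).

16.2°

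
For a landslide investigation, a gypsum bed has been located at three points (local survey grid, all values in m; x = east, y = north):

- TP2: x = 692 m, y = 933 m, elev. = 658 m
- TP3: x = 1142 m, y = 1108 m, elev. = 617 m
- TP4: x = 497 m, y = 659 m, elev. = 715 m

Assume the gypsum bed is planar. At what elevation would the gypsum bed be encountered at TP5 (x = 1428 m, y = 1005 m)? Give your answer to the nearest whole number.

633 m

Let the plane be z = a·x + b·y + c.
TP3−TP2: 450a + 175b = −41;  TP4−TP2: −195a − 274b = 57.
Solving gives a = −0.01412, b = −0.19798.
Then c = 658 − a·692 − b·933 = 852.49.
At (1428, 1005): z = −20.2 − 199.0 + 852.49 = 633.4 m.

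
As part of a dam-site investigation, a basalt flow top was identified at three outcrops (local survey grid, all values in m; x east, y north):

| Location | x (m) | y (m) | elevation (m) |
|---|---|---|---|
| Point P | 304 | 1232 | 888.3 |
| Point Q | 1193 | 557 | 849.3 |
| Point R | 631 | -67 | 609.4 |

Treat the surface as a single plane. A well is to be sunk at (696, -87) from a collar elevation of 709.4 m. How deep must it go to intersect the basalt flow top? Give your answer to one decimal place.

Two edge vectors: Point P→Point Q = (889, -675, -39), Point P→Point R = (327, -1299, -278.9).
Normal n = (Point P→Point Q) × (Point P→Point R) = (137596.5, 235189.1, -934086).
So ∂z/∂x = −n_x/n_z = 0.147306 and ∂z/∂y = −n_y/n_z = 0.251785.
Intercept c from Point P: 888.3 − 44.78 − 310.20 = 533.32.
At (696, -87): z_contact = 102.52 − 21.91 + 533.32 = 613.94 m.
Depth below ground = 709.4 − 613.94 = 95.5 m.

95.5 m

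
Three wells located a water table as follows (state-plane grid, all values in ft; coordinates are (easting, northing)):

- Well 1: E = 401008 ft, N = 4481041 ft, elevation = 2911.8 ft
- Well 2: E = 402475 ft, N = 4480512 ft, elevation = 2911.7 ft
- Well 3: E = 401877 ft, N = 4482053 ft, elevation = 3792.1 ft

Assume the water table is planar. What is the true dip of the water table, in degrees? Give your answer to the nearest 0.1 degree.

35.2°

Two edge vectors: Well 1→Well 2 = (1467, -529, -0.1), Well 1→Well 3 = (869, 1012, 880.3).
Normal n = (Well 1→Well 2) × (Well 1→Well 3) = (-465577.5, -1291487, 1944305).
So ∂z/∂E = −n_x/n_z = 0.23946 and ∂z/∂N = −n_y/n_z = 0.66424.
Gradient magnitude |∇z| = √(a² + b²) = √(0.05734 + 0.44122) = 0.70608.
True dip = arctan(0.70608) = 35.2°, dipping toward SSW (azimuth ≈ 200°).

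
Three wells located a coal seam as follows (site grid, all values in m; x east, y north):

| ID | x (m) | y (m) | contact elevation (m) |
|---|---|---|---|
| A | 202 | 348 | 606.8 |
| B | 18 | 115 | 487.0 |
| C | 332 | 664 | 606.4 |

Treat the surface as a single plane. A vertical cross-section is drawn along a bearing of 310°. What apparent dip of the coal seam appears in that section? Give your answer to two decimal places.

Two edge vectors: A→B = (-184, -233, -119.8), A→C = (130, 316, -0.4).
Normal n = (A→B) × (A→C) = (37950, -15647.6, -27854).
So ∂z/∂x = −n_x/n_z = 1.36246 and ∂z/∂y = −n_y/n_z = −0.56177.
Unit vector along 310° is (sin 310°, cos 310°) = (-0.7660, 0.6428).
Slope in that direction = a·(-0.7660) + b·(0.6428) = −1.40481.
Apparent dip = arctan|1.40481| = 54.56° (true dip is 55.8°, so apparent ≤ true as expected).

54.56°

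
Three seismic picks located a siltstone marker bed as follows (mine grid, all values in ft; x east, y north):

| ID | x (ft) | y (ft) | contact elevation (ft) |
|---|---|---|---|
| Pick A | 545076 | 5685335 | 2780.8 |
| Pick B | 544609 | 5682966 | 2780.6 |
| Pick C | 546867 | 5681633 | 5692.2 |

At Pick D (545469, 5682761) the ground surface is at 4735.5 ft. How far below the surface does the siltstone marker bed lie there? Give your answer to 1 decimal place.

Two edge vectors: Pick A→Pick B = (-467, -2369, -0.2), Pick A→Pick C = (1791, -3702, 2911.4).
Normal n = (Pick A→Pick B) × (Pick A→Pick C) = (-6897847, 1359265.6, 5971713).
So ∂z/∂x = −n_x/n_z = 1.155086823 and ∂z/∂y = −n_y/n_z = −0.227617369.
Intercept c from Pick A: 2780.8 − 629610.11 + 1294080.99 = 667251.69.
At (545469, 5682761): z_contact = 630064.05 − 1293495.11 + 667251.69 = 3820.64 ft.
Depth below ground = 4735.5 − 3820.64 = 914.9 ft.

914.9 ft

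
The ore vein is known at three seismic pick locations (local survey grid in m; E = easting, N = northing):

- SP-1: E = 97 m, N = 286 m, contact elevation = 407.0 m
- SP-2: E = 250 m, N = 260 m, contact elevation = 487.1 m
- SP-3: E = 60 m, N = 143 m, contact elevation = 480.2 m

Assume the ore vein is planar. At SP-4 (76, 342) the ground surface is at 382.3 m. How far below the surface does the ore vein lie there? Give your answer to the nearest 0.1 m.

18.8 m

Two edge vectors: SP-1→SP-2 = (153, -26, 80.1), SP-1→SP-3 = (-37, -143, 73.2).
Normal n = (SP-1→SP-2) × (SP-1→SP-3) = (9551.1, -14163.3, -22841).
So ∂z/∂E = −n_x/n_z = 0.41816 and ∂z/∂N = −n_y/n_z = −0.62008.
Intercept c from SP-1: 407 − 40.56 + 177.34 = 543.78.
At (76, 342): z_contact = 31.78 − 212.07 + 543.78 = 363.49 m.
Depth below ground = 382.3 − 363.49 = 18.8 m.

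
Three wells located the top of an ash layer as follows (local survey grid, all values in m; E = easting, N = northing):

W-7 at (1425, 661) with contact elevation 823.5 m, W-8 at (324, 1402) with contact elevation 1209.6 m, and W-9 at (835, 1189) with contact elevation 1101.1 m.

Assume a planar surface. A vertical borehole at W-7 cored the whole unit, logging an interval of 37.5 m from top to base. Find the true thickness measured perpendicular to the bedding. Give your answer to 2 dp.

32.99 m

Two edge vectors: W-7→W-8 = (-1101, 741, 386.1), W-7→W-9 = (-590, 528, 277.6).
Normal n = (W-7→W-8) × (W-7→W-9) = (1840.8, 77838.6, -144138).
So ∂z/∂E = −n_x/n_z = 0.01277 and ∂z/∂N = −n_y/n_z = 0.54003.
|∇z| = √(a²+b²) = 0.54018, so dip δ = arctan(0.54018) = 28.38°.
True thickness = vertical thickness × cos δ = 37.5 × cos 28.38° = 32.99 m.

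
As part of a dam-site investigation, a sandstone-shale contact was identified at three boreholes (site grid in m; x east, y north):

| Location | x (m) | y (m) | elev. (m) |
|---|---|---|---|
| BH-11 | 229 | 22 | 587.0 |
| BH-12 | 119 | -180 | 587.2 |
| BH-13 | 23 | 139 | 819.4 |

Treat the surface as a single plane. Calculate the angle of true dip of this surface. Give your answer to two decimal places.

Two edge vectors: BH-11→BH-12 = (-110, -202, 0.2), BH-11→BH-13 = (-206, 117, 232.4).
Normal n = (BH-11→BH-12) × (BH-11→BH-13) = (-46968.2, 25522.8, -54482).
So ∂z/∂x = −n_x/n_z = −0.86209 and ∂z/∂y = −n_y/n_z = 0.46846.
Gradient magnitude |∇z| = √(a² + b²) = √(0.74319 + 0.21946) = 0.98115.
True dip = arctan(0.98115) = 44.45°, dipping toward ESE (azimuth ≈ 119°).

44.45°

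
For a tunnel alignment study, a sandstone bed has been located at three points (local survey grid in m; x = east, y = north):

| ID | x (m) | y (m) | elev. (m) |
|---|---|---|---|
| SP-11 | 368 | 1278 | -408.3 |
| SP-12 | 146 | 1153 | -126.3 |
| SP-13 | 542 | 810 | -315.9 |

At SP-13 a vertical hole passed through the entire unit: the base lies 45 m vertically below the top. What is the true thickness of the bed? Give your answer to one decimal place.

Two edge vectors: SP-11→SP-12 = (-222, -125, 282), SP-11→SP-13 = (174, -468, 92.4).
Normal n = (SP-11→SP-12) × (SP-11→SP-13) = (120426, 69580.8, 125646).
So ∂z/∂x = −n_x/n_z = −0.95845 and ∂z/∂y = −n_y/n_z = −0.55378.
|∇z| = √(a²+b²) = 1.10694, so dip δ = arctan(1.10694) = 47.91°.
True thickness = vertical thickness × cos δ = 45 × cos 47.91° = 30.2 m.

30.2 m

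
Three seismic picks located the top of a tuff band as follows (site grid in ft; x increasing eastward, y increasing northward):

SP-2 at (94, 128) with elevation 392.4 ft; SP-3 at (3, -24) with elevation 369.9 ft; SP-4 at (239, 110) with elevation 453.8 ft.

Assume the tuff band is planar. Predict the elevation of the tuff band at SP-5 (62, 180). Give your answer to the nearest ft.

374 ft

Let the plane be z = a·x + b·y + c.
SP-3−SP-2: −91a − 152b = −22.5;  SP-4−SP-2: 145a − 18b = 61.4.
Solving gives a = 0.41126, b = −0.09819.
Then c = 392.4 − a·94 − b·128 = 366.31.
At (62, 180): z = 25.5 − 17.7 + 366.31 = 374.1 ft.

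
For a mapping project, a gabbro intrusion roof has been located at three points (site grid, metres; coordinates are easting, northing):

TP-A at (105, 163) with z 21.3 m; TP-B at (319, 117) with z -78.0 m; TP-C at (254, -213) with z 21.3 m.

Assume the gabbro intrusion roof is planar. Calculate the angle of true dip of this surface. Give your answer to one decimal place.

Let the plane be z = a·easting + b·northing + c.
TP-B−TP-A: 214a − 46b = −99.3;  TP-C−TP-A: 149a − 376b = 0.
Solving gives a = −0.50722, b = −0.20100.
Gradient magnitude |∇z| = √(a² + b²) = √(0.25728 + 0.04040) = 0.54560.
True dip = arctan(0.54560) = 28.6°, dipping toward ENE (azimuth ≈ 068°).

28.6°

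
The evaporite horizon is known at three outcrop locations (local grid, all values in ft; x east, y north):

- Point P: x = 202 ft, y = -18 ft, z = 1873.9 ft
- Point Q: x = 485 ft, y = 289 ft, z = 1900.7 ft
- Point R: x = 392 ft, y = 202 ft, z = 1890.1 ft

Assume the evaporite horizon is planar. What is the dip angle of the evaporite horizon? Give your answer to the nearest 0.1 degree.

15.0°

Let the plane be z = a·x + b·y + c.
Point Q−Point P: 283a + 307b = 26.8;  Point R−Point P: 190a + 220b = 16.2.
Solving gives a = 0.23476, b = −0.12911.
Gradient magnitude |∇z| = √(a² + b²) = √(0.05511 + 0.01667) = 0.26792.
True dip = arctan(0.26792) = 15.0°, dipping toward WNW (azimuth ≈ 299°).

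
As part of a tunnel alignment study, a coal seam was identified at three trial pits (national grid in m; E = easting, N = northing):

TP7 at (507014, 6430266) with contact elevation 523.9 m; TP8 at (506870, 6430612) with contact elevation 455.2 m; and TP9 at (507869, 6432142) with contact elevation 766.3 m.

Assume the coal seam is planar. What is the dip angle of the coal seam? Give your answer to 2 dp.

20.72°

Let the plane be z = a·E + b·N + c.
TP8−TP7: −144a + 346b = −68.7;  TP9−TP7: 855a + 1876b = 242.4.
Solving gives a = 0.37590, b = −0.04211.
Gradient magnitude |∇z| = √(a² + b²) = √(0.14130 + 0.00177) = 0.37825.
True dip = arctan(0.37825) = 20.72°, dipping toward W (azimuth ≈ 276°).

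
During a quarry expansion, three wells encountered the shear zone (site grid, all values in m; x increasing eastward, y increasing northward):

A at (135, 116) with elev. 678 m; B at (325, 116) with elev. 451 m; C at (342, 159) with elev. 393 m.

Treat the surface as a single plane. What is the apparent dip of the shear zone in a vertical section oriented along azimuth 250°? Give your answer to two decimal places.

54.89°

Let the plane be z = a·x + b·y + c.
B−A: 190a + 0b = −227;  C−A: 207a + 43b = −285.
Solving gives a = −1.19474, b = −0.87650.
Unit vector along 250° is (sin 250°, cos 250°) = (-0.9397, -0.3420).
Slope in that direction = a·(-0.9397) + b·(-0.3420) = 1.42247.
Apparent dip = arctan|1.42247| = 54.89° (true dip is 56.0°, so apparent ≤ true as expected).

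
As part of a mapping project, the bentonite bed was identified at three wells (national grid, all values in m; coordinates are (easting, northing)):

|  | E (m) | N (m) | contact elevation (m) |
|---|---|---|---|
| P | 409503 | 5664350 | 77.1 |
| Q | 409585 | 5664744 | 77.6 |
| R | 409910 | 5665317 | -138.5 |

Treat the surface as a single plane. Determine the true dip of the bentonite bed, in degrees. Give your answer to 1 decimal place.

Two edge vectors: P→Q = (82, 394, 0.5), P→R = (407, 967, -215.6).
Normal n = (P→Q) × (P→R) = (-85429.9, 17882.7, -81064).
So ∂z/∂E = −n_x/n_z = −1.05386 and ∂z/∂N = −n_y/n_z = 0.22060.
Gradient magnitude |∇z| = √(a² + b²) = √(1.11062 + 0.04866) = 1.07670.
True dip = arctan(1.07670) = 47.1°, dipping toward ESE (azimuth ≈ 102°).

47.1°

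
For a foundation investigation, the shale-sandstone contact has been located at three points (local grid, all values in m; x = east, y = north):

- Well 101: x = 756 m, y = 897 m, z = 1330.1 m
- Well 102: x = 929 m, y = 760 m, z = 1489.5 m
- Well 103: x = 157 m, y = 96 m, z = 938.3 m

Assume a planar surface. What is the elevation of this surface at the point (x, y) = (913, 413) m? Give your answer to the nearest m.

1520 m

Let the plane be z = a·x + b·y + c.
Well 102−Well 101: 173a − 137b = 159.4;  Well 103−Well 101: −599a − 801b = −391.8.
Solving gives a = 0.82197, b = −0.12554.
Then c = 1330.1 − a·756 − b·897 = 821.30.
At (913, 413): z = 750.5 − 51.8 + 821.30 = 1519.9 m.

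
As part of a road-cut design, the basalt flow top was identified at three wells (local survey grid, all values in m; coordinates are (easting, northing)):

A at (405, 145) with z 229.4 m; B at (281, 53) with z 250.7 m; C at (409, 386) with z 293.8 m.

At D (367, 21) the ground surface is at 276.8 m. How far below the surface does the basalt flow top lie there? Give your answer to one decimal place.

67.1 m

Two edge vectors: A→B = (-124, -92, 21.3), A→C = (4, 241, 64.4).
Normal n = (A→B) × (A→C) = (-11058.1, 8070.8, -29516).
So ∂z/∂E = −n_x/n_z = −0.37465 and ∂z/∂N = −n_y/n_z = 0.27344.
Intercept c from A: 229.4 + 151.73 − 39.65 = 341.48.
At (367, 21): z_contact = −137.50 + 5.74 + 341.48 = 209.73 m.
Depth below ground = 276.8 − 209.73 = 67.1 m.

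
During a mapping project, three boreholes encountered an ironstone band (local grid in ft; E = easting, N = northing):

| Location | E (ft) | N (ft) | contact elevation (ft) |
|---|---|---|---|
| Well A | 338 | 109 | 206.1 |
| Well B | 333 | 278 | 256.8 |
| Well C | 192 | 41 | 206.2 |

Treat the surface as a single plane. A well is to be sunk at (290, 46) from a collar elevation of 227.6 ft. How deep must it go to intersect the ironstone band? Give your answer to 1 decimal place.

Let the plane be z = a·E + b·N + c.
Well B−Well A: −5a + 169b = 50.7;  Well C−Well A: −146a − 68b = 0.1.
Solving gives a = −0.13850, b = 0.29590.
Then c = 206.1 − a·338 − b·109 = 220.66.
At (290, 46): z_contact = −40.17 + 13.61 + 220.66 = 194.11 ft.
Depth below ground = 227.6 − 194.11 = 33.5 ft.

33.5 ft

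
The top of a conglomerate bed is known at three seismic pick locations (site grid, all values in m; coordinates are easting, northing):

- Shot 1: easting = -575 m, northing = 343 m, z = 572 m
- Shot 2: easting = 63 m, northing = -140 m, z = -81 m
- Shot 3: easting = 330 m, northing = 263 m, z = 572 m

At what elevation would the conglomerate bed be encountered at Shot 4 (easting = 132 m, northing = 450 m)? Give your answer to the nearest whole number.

Let the plane be z = a·easting + b·northing + c.
Shot 2−Shot 1: 638a − 483b = −653;  Shot 3−Shot 1: 905a − 80b = 0.
Solving gives a = 0.13531, b = 1.53070.
Then c = 572 − a·-575 − b·343 = 124.77.
At (132, 450): z = 17.9 + 688.8 + 124.77 = 831.4 m.

831 m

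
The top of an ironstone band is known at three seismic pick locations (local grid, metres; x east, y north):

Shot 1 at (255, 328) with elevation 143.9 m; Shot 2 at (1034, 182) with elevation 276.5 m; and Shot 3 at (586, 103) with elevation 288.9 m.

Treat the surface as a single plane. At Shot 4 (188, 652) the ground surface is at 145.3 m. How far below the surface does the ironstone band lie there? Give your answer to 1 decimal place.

182.2 m

Let the plane be z = a·x + b·y + c.
Shot 2−Shot 1: 779a − 146b = 132.6;  Shot 3−Shot 1: 331a − 225b = 145.
Solving gives a = 0.068256, b = −0.544033.
Then c = 143.9 − a·255 − b·328 = 304.94.
At (188, 652): z_contact = 12.83 − 354.71 + 304.94 = -36.94 m.
Depth below ground = 145.3 − (-36.94) = 182.2 m.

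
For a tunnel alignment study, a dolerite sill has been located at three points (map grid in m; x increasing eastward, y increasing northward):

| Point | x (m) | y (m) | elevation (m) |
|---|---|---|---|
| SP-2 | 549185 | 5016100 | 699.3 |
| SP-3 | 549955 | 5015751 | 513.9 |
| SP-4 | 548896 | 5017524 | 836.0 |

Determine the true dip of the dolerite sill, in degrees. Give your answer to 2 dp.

Two edge vectors: SP-2→SP-3 = (770, -349, -185.4), SP-2→SP-4 = (-289, 1424, 136.7).
Normal n = (SP-2→SP-3) × (SP-2→SP-4) = (216301.3, -51678.4, 995619).
So ∂z/∂x = −n_x/n_z = −0.21725 and ∂z/∂y = −n_y/n_z = 0.05191.
Gradient magnitude |∇z| = √(a² + b²) = √(0.04720 + 0.00269) = 0.22337.
True dip = arctan(0.22337) = 12.59°, dipping toward ESE (azimuth ≈ 103°).

12.59°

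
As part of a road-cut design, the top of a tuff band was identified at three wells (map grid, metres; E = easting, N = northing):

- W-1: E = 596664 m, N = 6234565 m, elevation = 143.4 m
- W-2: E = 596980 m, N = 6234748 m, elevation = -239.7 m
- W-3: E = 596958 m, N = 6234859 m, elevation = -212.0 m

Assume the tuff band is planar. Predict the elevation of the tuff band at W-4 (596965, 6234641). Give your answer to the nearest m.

-222 m

Two edge vectors: W-1→W-2 = (316, 183, -383.1), W-1→W-3 = (294, 294, -355.4).
Normal n = (W-1→W-2) × (W-1→W-3) = (47593.2, -325, 39102).
So ∂z/∂E = −n_x/n_z = −1.21715513 and ∂z/∂N = −n_y/n_z = 0.00831160.
Intercept c from W-1: 143.4 + 726232.65 − 51819.18 = 674556.87.
At (596965, 6234641): z = −726599.0 + 51819.8 + 674556.87 = -222.3 m.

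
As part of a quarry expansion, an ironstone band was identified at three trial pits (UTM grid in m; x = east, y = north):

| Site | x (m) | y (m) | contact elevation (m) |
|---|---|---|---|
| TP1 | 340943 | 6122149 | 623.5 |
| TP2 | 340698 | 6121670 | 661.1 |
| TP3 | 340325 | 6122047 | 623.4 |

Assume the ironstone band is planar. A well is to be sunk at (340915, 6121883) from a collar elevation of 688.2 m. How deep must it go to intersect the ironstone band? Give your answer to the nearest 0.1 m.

Let the plane be z = a·x + b·y + c.
TP2−TP1: −245a − 479b = 37.6;  TP3−TP1: −618a − 102b = −0.1.
Solving gives a = 0.014327091, b = −0.085824921.
Then c = 623.5 − a·340943 − b·6122149 = 521171.73.
At (340915, 6121883): z_contact = 4884.32 − 525410.13 + 521171.73 = 645.93 m.
Depth below ground = 688.2 − 645.93 = 42.3 m.

42.3 m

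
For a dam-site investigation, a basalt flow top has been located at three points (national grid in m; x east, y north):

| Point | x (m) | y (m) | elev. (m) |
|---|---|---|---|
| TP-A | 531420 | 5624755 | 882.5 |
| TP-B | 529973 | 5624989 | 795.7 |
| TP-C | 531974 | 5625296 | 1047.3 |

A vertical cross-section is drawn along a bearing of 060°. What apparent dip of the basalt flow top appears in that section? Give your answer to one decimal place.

10.5°

Two edge vectors: TP-A→TP-B = (-1447, 234, -86.8), TP-A→TP-C = (554, 541, 164.8).
Normal n = (TP-A→TP-B) × (TP-A→TP-C) = (85522, 190378.4, -912463).
So ∂z/∂x = −n_x/n_z = 0.09373 and ∂z/∂y = −n_y/n_z = 0.20864.
Unit vector along 060° is (sin 60°, cos 60°) = (0.8660, 0.5000).
Slope in that direction = a·(0.8660) + b·(0.5000) = 0.18549.
Apparent dip = arctan|0.18549| = 10.5° (true dip is 12.9°, so apparent ≤ true as expected).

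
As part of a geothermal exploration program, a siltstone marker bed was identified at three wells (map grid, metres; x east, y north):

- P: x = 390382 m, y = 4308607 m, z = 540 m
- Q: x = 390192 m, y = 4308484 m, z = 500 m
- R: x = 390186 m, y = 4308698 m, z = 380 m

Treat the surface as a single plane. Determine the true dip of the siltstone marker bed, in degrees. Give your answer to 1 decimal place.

Let the plane be z = a·x + b·y + c.
Q−P: −190a − 123b = −40;  R−P: −196a + 91b = −160.
Solving gives a = 0.56331, b = −0.54495.
Gradient magnitude |∇z| = √(a² + b²) = √(0.31732 + 0.29697) = 0.78377.
True dip = arctan(0.78377) = 38.1°, dipping toward NW (azimuth ≈ 314°).

38.1°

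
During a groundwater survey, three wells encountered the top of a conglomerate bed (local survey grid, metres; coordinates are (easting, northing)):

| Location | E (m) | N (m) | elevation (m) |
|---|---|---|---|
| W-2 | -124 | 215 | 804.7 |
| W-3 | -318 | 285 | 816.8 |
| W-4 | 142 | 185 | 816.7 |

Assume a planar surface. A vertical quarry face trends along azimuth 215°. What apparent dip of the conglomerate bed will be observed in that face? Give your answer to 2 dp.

22.24°

Let the plane be z = a·E + b·N + c.
W-3−W-2: −194a + 70b = 12.1;  W-4−W-2: 266a − 30b = 12.
Solving gives a = 0.09398, b = 0.43333.
Unit vector along 215° is (sin 215°, cos 215°) = (-0.5736, -0.8192).
Slope in that direction = a·(-0.5736) + b·(-0.8192) = −0.40887.
Apparent dip = arctan|0.40887| = 22.24° (true dip is 23.9°, so apparent ≤ true as expected).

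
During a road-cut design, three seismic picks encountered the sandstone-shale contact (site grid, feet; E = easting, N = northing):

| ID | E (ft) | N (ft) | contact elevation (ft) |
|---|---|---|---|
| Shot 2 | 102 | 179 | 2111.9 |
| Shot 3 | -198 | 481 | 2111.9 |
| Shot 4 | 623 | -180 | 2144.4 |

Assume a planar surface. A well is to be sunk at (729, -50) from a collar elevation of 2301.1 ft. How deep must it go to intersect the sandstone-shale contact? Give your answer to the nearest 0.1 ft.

Two edge vectors: Shot 2→Shot 3 = (-300, 302, 0), Shot 2→Shot 4 = (521, -359, 32.5).
Normal n = (Shot 2→Shot 3) × (Shot 2→Shot 4) = (9815, 9750, -49642).
So ∂z/∂E = −n_x/n_z = 0.19772 and ∂z/∂N = −n_y/n_z = 0.19641.
Intercept c from Shot 2: 2111.9 − 20.17 − 35.16 = 2056.58.
At (729, -50): z_contact = 144.13 − 9.82 + 2056.58 = 2190.89 ft.
Depth below ground = 2301.1 − 2190.89 = 110.2 ft.

110.2 ft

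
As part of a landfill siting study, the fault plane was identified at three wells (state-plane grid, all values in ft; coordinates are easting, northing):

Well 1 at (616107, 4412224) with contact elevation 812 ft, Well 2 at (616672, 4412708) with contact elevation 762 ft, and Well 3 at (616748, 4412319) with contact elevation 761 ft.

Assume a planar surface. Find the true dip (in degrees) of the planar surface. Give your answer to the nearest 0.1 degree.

4.5°

Two edge vectors: Well 1→Well 2 = (565, 484, -50), Well 1→Well 3 = (641, 95, -51).
Normal n = (Well 1→Well 2) × (Well 1→Well 3) = (-19934, -3235, -256569).
So ∂z/∂easting = −n_x/n_z = −0.07769 and ∂z/∂northing = −n_y/n_z = −0.01261.
Gradient magnitude |∇z| = √(a² + b²) = √(0.00604 + 0.00016) = 0.07871.
True dip = arctan(0.07871) = 4.5°, dipping toward E (azimuth ≈ 081°).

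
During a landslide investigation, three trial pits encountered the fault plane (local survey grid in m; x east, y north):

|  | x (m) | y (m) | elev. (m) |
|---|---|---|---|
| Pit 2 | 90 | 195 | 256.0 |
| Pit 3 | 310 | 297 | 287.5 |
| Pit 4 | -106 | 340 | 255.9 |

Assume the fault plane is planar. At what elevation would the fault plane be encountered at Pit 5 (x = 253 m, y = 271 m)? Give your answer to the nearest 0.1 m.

279.4 m

Two edge vectors: Pit 2→Pit 3 = (220, 102, 31.5), Pit 2→Pit 4 = (-196, 145, -0.1).
Normal n = (Pit 2→Pit 3) × (Pit 2→Pit 4) = (-4577.7, -6152, 51892).
So ∂z/∂x = −n_x/n_z = 0.08822 and ∂z/∂y = −n_y/n_z = 0.11855.
Intercept c from Pit 2: 256 − 7.94 − 23.12 = 224.94.
At (253, 271): z = 22.3 + 32.1 + 224.94 = 279.4 m.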